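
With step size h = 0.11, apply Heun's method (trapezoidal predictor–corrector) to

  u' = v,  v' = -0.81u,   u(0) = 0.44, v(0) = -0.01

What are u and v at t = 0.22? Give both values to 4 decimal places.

0.4292, -0.0878

Heun on (u,v): k1 = f(t_n, state_n); k2 = f(t_n + h, state_n + h·k1); state_{n+1} = state_n + (h/2)·(k1 + k2).
0.000000: (0.440000, -0.010000)
  k1 = (-0.010000, -0.356400)
  predictor → (0.438900, -0.049204)
  k2 = (-0.049204, -0.355509)
  → (0.436744, -0.049155)
0.110000: (0.436744, -0.049155)
  k1 = (-0.049155, -0.353762)
  predictor → (0.431337, -0.088069)
  k2 = (-0.088069, -0.349383)
  → (0.429196, -0.087828)
(u(0.22), v(0.22)) ≈ (0.4292, -0.0878)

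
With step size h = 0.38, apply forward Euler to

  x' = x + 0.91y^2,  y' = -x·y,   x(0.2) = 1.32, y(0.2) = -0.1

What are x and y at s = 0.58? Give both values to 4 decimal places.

Euler on (x,y): x_{n+1} = x_n + h·x', y_{n+1} = y_n + h·y'.
0.200000: (1.320000, -0.100000); f=(1.329100, 0.132000) → (1.825058, -0.049840)
(x(0.58), y(0.58)) ≈ (1.8251, -0.0498)

1.8251, -0.0498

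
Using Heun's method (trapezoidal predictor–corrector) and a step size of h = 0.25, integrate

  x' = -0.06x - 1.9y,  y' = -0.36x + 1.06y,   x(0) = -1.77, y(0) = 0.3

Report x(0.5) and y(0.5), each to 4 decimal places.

-2.2620, 0.9573

Heun on (x,y): k1 = f(t_n, state_n); k2 = f(t_n + h, state_n + h·k1); state_{n+1} = state_n + (h/2)·(k1 + k2).
0.000000: (-1.770000, 0.300000)
  k1 = (-0.463800, 0.955200)
  predictor → (-1.885950, 0.538800)
  k2 = (-0.910563, 1.250070)
  → (-1.941795, 0.575659)
0.250000: (-1.941795, 0.575659)
  k1 = (-0.977244, 1.309245)
  predictor → (-2.186106, 0.902970)
  k2 = (-1.584476, 1.744146)
  → (-2.262010, 0.957333)
(x(0.5), y(0.5)) ≈ (-2.2620, 0.9573)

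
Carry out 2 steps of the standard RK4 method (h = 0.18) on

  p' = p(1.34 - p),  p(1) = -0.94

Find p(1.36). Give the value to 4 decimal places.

RK4: k1 = f(s_n, p_n); k2 = f(s_n + h/2, p_n + (h/2)·k1); k3 = f(s_n + h/2, p_n + (h/2)·k2); k4 = f(s_n + h, p_n + h·k3); p_{n+1} = p_n + (h/6)·(k1 + 2k2 + 2k3 + k4).
s=1.000000, p=-0.940000:
  k1 = f(1.000000, -0.940000) = -2.143200
  k2 = f(1.090000, -1.132888) = -2.801505
  k3 = f(1.090000, -1.192135) = -3.018648
  k4 = f(1.180000, -1.483357) = -4.188045
  p ← -0.940000 + (0.18/6)·(k1 + 2k2 + 2k3 + k4) = -1.479147
s=1.180000, p=-1.479147:
  k1 = f(1.180000, -1.479147) = -4.169931
  k2 = f(1.270000, -1.854440) = -5.923899
  k3 = f(1.270000, -2.012297) = -6.745820
  k4 = f(1.360000, -2.693394) = -10.863520
  p ← -1.479147 + (0.18/6)·(k1 + 2k2 + 2k3 + k4) = -2.690333
p(1.36) ≈ -2.6903

-2.6903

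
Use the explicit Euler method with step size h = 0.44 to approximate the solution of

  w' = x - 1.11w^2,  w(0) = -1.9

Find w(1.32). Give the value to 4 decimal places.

-58.7019

Euler: w_{n+1} = w_n + h·f(x_n, w_n).
x=0.000000, w=-1.900000: f=-4.007100 → w ← -1.900000 + 0.44·(-4.007100) = -3.663124
x=0.440000, w=-3.663124: f=-14.454510 → w ← -3.663124 + 0.44·(-14.454510) = -10.023108
x=0.880000, w=-10.023108: f=-110.633599 → w ← -10.023108 + 0.44·(-110.633599) = -58.701892
w(1.32) ≈ -58.7019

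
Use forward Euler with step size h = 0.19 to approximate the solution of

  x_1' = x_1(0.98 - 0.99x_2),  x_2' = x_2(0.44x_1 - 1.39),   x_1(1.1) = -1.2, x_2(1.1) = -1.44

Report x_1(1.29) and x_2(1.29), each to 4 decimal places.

-1.7485, -0.9152

Euler on (x_1,x_2): x_1_{n+1} = x_1_n + h·x_1', x_2_{n+1} = x_2_n + h·x_2'.
1.100000: (-1.200000, -1.440000); f=(-2.886720, 2.761920) → (-1.748477, -0.915235)
(x_1(1.29), x_2(1.29)) ≈ (-1.7485, -0.9152)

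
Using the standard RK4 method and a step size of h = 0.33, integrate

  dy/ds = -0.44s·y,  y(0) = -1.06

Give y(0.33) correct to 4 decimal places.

RK4: k1 = f(s_n, y_n); k2 = f(s_n + h/2, y_n + (h/2)·k1); k3 = f(s_n + h/2, y_n + (h/2)·k2); k4 = f(s_n + h, y_n + h·k3); y_{n+1} = y_n + (h/6)·(k1 + 2k2 + 2k3 + k4).
s=0.000000, y=-1.060000:
  k1 = f(0.000000, -1.060000) = 0.000000
  k2 = f(0.165000, -1.060000) = 0.076956
  k3 = f(0.165000, -1.047302) = 0.076034
  k4 = f(0.330000, -1.034909) = 0.150269
  y ← -1.060000 + (0.33/6)·(k1 + 2k2 + 2k3 + k4) = -1.034906
y(0.33) ≈ -1.0349

-1.0349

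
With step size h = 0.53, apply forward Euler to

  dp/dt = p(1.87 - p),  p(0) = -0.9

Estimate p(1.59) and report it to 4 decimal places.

Euler: p_{n+1} = p_n + h·f(t_n, p_n).
t=0.000000, p=-0.900000: f=-2.493000 → p ← -0.900000 + 0.53·(-2.493000) = -2.221290
t=0.530000, p=-2.221290: f=-9.087942 → p ← -2.221290 + 0.53·(-9.087942) = -7.037899
t=1.060000, p=-7.037899: f=-62.692894 → p ← -7.037899 + 0.53·(-62.692894) = -40.265133
p(1.59) ≈ -40.2651

-40.2651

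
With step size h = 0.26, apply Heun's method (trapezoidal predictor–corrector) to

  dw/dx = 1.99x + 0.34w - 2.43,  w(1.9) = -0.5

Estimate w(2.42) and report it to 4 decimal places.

0.4521

Heun: k1 = f(x_n, w_n); k2 = f(x_n + h, w_n + h·k1); w_{n+1} = w_n + (h/2)·(k1 + k2).
x=1.900000, w=-0.500000:
  k1 = f(1.900000, -0.500000) = 1.181000
  k2 = f(2.160000, -0.192940) = 1.802800
  w ← -0.500000 + (0.26/2)·(1.181000 + 1.802800) = -0.112106
x=2.160000, w=-0.112106:
  k1 = f(2.160000, -0.112106) = 1.830284
  k2 = f(2.420000, 0.363768) = 2.509481
  w ← -0.112106 + (0.26/2)·(1.830284 + 2.509481) = 0.452064
w(2.42) ≈ 0.4521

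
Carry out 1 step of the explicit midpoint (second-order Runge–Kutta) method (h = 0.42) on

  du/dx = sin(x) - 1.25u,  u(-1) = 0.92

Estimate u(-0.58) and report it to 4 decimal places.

Midpoint: k1 = f(x_n, u_n); k2 = f(x_n + h/2, u_n + (h/2)·k1); u_{n+1} = u_n + h·k2.
x=-1.000000, u=0.920000:
  k1 = f(-1.000000, 0.920000) = -1.991471
  k2 = f(-0.790000, 0.501791) = -1.337592
  u ← 0.920000 + 0.42·(-1.337592) = 0.358211
u(-0.58) ≈ 0.3582

0.3582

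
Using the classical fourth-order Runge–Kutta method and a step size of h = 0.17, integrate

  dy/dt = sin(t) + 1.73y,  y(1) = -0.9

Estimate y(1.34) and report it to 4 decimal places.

-1.1995

RK4: k1 = f(t_n, y_n); k2 = f(t_n + h/2, y_n + (h/2)·k1); k3 = f(t_n + h/2, y_n + (h/2)·k2); k4 = f(t_n + h, y_n + h·k3); y_{n+1} = y_n + (h/6)·(k1 + 2k2 + 2k3 + k4).
t=1.000000, y=-0.900000:
  k1 = f(1.000000, -0.900000) = -0.715529
  k2 = f(1.085000, -0.960820) = -0.777915
  k3 = f(1.085000, -0.966123) = -0.787089
  k4 = f(1.170000, -1.033805) = -0.867732
  y ← -0.900000 + (0.17/6)·(k1 + 2k2 + 2k3 + k4) = -1.033543
t=1.170000, y=-1.033543:
  k1 = f(1.170000, -1.033543) = -0.867278
  k2 = f(1.255000, -1.107261) = -0.965013
  k3 = f(1.255000, -1.115569) = -0.979385
  k4 = f(1.340000, -1.200038) = -1.102581
  y ← -1.033543 + (0.17/6)·(k1 + 2k2 + 2k3 + k4) = -1.199538
y(1.34) ≈ -1.1995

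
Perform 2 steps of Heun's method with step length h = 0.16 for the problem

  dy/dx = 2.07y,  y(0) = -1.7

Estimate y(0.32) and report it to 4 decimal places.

-3.2659

Heun: k1 = f(x_n, y_n); k2 = f(x_n + h, y_n + h·k1); y_{n+1} = y_n + (h/2)·(k1 + k2).
x=0.000000, y=-1.700000:
  k1 = f(0.000000, -1.700000) = -3.519000
  k2 = f(0.160000, -2.263040) = -4.684493
  y ← -1.700000 + (0.16/2)·(-3.519000 + (-4.684493)) = -2.356279
x=0.160000, y=-2.356279:
  k1 = f(0.160000, -2.356279) = -4.877498
  k2 = f(0.320000, -3.136679) = -6.492926
  y ← -2.356279 + (0.16/2)·(-4.877498 + (-6.492926)) = -3.265913
y(0.32) ≈ -3.2659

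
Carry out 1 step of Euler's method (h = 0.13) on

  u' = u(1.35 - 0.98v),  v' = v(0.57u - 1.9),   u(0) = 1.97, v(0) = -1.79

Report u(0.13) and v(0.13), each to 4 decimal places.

Euler on (u,v): u_{n+1} = u_n + h·u', v_{n+1} = v_n + h·v'.
0.000000: (1.970000, -1.790000); f=(6.115274, 1.391009) → (2.764986, -1.609169)
(u(0.13), v(0.13)) ≈ (2.7650, -1.6092)

2.7650, -1.6092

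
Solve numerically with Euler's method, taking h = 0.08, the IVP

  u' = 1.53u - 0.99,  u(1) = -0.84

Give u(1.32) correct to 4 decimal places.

Euler: u_{n+1} = u_n + h·f(t_n, u_n).
t=1.000000, u=-0.840000: f=-2.275200 → u ← -0.840000 + 0.08·(-2.275200) = -1.022016
t=1.080000, u=-1.022016: f=-2.553684 → u ← -1.022016 + 0.08·(-2.553684) = -1.226311
t=1.160000, u=-1.226311: f=-2.866255 → u ← -1.226311 + 0.08·(-2.866255) = -1.455611
t=1.240000, u=-1.455611: f=-3.217085 → u ← -1.455611 + 0.08·(-3.217085) = -1.712978
u(1.32) ≈ -1.7130

-1.7130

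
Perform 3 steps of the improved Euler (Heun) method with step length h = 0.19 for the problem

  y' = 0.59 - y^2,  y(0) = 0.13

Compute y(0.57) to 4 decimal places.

0.4159

Heun: k1 = f(s_n, y_n); k2 = f(s_n + h, y_n + h·k1); y_{n+1} = y_n + (h/2)·(k1 + k2).
s=0.000000, y=0.130000:
  k1 = f(0.000000, 0.130000) = 0.573100
  k2 = f(0.190000, 0.238889) = 0.532932
  y ← 0.130000 + (0.19/2)·(0.573100 + 0.532932) = 0.235073
s=0.190000, y=0.235073:
  k1 = f(0.190000, 0.235073) = 0.534741
  k2 = f(0.380000, 0.336674) = 0.476651
  y ← 0.235073 + (0.19/2)·(0.534741 + 0.476651) = 0.331155
s=0.380000, y=0.331155:
  k1 = f(0.380000, 0.331155) = 0.480336
  k2 = f(0.570000, 0.422419) = 0.411562
  y ← 0.331155 + (0.19/2)·(0.480336 + 0.411562) = 0.415886
y(0.57) ≈ 0.4159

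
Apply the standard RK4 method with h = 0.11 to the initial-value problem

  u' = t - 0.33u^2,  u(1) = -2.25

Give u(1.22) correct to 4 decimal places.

-2.3980

RK4: k1 = f(t_n, u_n); k2 = f(t_n + h/2, u_n + (h/2)·k1); k3 = f(t_n + h/2, u_n + (h/2)·k2); k4 = f(t_n + h, u_n + h·k3); u_{n+1} = u_n + (h/6)·(k1 + 2k2 + 2k3 + k4).
t=1.000000, u=-2.250000:
  k1 = f(1.000000, -2.250000) = -0.670625
  k2 = f(1.055000, -2.286884) = -0.670847
  k3 = f(1.055000, -2.286897) = -0.670866
  k4 = f(1.110000, -2.323795) = -0.672008
  u ← -2.250000 + (0.11/6)·(k1 + 2k2 + 2k3 + k4) = -2.323811
t=1.110000, u=-2.323811:
  k1 = f(1.110000, -2.323811) = -0.672032
  k2 = f(1.165000, -2.360773) = -0.674172
  k3 = f(1.165000, -2.360891) = -0.674355
  k4 = f(1.220000, -2.397990) = -0.677618
  u ← -2.323811 + (0.11/6)·(k1 + 2k2 + 2k3 + k4) = -2.398001
u(1.22) ≈ -2.3980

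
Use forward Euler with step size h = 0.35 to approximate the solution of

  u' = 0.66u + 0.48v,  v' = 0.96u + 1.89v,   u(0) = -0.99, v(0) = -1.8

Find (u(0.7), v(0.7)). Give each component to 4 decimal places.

-2.4308, -6.0328

Euler on (u,v): u_{n+1} = u_n + h·u', v_{n+1} = v_n + h·v'.
0.000000: (-0.990000, -1.800000); f=(-1.517400, -4.352400) → (-1.521090, -3.323340)
0.350000: (-1.521090, -3.323340); f=(-2.599123, -7.741359) → (-2.430783, -6.032816)
(u(0.7), v(0.7)) ≈ (-2.4308, -6.0328)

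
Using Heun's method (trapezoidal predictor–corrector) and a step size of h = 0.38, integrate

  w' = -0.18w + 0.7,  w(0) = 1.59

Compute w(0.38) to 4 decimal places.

Heun: k1 = f(x_n, w_n); k2 = f(x_n + h, w_n + h·k1); w_{n+1} = w_n + (h/2)·(k1 + k2).
x=0.000000, w=1.590000:
  k1 = f(0.000000, 1.590000) = 0.413800
  k2 = f(0.380000, 1.747244) = 0.385496
  w ← 1.590000 + (0.38/2)·(0.413800 + 0.385496) = 1.741866
w(0.38) ≈ 1.7419

1.7419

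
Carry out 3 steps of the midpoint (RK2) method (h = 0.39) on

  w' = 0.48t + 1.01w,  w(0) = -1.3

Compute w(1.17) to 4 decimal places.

Midpoint: k1 = f(t_n, w_n); k2 = f(t_n + h/2, w_n + (h/2)·k1); w_{n+1} = w_n + h·k2.
t=0.000000, w=-1.300000:
  k1 = f(0.000000, -1.300000) = -1.313000
  k2 = f(0.195000, -1.556035) = -1.477995
  w ← -1.300000 + 0.39·(-1.477995) = -1.876418
t=0.390000, w=-1.876418:
  k1 = f(0.390000, -1.876418) = -1.707982
  k2 = f(0.585000, -2.209475) = -1.950769
  w ← -1.876418 + 0.39·(-1.950769) = -2.637218
t=0.780000, w=-2.637218:
  k1 = f(0.780000, -2.637218) = -2.289190
  k2 = f(0.975000, -3.083610) = -2.646447
  w ← -2.637218 + 0.39·(-2.646447) = -3.669332
w(1.17) ≈ -3.6693

-3.6693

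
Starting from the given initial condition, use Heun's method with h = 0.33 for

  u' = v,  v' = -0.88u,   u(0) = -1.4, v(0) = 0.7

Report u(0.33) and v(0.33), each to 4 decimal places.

Heun on (u,v): k1 = f(s_n, state_n); k2 = f(s_n + h, state_n + h·k1); state_{n+1} = state_n + (h/2)·(k1 + k2).
0.000000: (-1.400000, 0.700000)
  k1 = (0.700000, 1.232000)
  predictor → (-1.169000, 1.106560)
  k2 = (1.106560, 1.028720)
  → (-1.101918, 1.073019)
(u(0.33), v(0.33)) ≈ (-1.1019, 1.0730)

-1.1019, 1.0730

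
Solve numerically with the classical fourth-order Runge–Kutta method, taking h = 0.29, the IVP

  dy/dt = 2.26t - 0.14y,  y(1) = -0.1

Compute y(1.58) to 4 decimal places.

1.5368

RK4: k1 = f(t_n, y_n); k2 = f(t_n + h/2, y_n + (h/2)·k1); k3 = f(t_n + h/2, y_n + (h/2)·k2); k4 = f(t_n + h, y_n + h·k3); y_{n+1} = y_n + (h/6)·(k1 + 2k2 + 2k3 + k4).
t=1.000000, y=-0.100000:
  k1 = f(1.000000, -0.100000) = 2.274000
  k2 = f(1.145000, 0.229730) = 2.555538
  k3 = f(1.145000, 0.270553) = 2.549823
  k4 = f(1.290000, 0.639449) = 2.825877
  y ← -0.100000 + (0.29/6)·(k1 + 2k2 + 2k3 + k4) = 0.640012
t=1.290000, y=0.640012:
  k1 = f(1.290000, 0.640012) = 2.825798
  k2 = f(1.435000, 1.049753) = 3.096135
  k3 = f(1.435000, 1.088952) = 3.090647
  k4 = f(1.580000, 1.536300) = 3.355718
  y ← 0.640012 + (0.29/6)·(k1 + 2k2 + 2k3 + k4) = 1.536841
y(1.58) ≈ 1.5368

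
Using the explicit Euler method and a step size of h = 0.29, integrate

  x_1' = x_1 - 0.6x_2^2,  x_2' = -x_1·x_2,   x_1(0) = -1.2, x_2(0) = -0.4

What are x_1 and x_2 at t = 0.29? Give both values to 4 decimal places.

Euler on (x_1,x_2): x_1_{n+1} = x_1_n + h·x_1', x_2_{n+1} = x_2_n + h·x_2'.
0.000000: (-1.200000, -0.400000); f=(-1.296000, -0.480000) → (-1.575840, -0.539200)
(x_1(0.29), x_2(0.29)) ≈ (-1.5758, -0.5392)

-1.5758, -0.5392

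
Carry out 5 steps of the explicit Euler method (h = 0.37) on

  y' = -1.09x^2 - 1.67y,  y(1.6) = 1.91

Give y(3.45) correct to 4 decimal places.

Euler: y_{n+1} = y_n + h·f(x_n, y_n).
x=1.600000, y=1.910000: f=-5.980100 → y ← 1.910000 + 0.37·(-5.980100) = -0.302637
x=1.970000, y=-0.302637: f=-3.724777 → y ← -0.302637 + 0.37·(-3.724777) = -1.680805
x=2.340000, y=-1.680805: f=-3.161460 → y ← -1.680805 + 0.37·(-3.161460) = -2.850545
x=2.710000, y=-2.850545: f=-3.244659 → y ← -2.850545 + 0.37·(-3.244659) = -4.051069
x=3.080000, y=-4.051069: f=-3.574891 → y ← -4.051069 + 0.37·(-3.574891) = -5.373778
y(3.45) ≈ -5.3738

-5.3738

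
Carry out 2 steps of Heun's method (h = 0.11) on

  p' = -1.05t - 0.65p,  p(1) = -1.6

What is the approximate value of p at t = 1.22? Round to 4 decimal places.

Heun: k1 = f(t_n, p_n); k2 = f(t_n + h, p_n + h·k1); p_{n+1} = p_n + (h/2)·(k1 + k2).
t=1.000000, p=-1.600000:
  k1 = f(1.000000, -1.600000) = -0.010000
  k2 = f(1.110000, -1.601100) = -0.124785
  p ← -1.600000 + (0.11/2)·(-0.010000 + (-0.124785)) = -1.607413
t=1.110000, p=-1.607413:
  k1 = f(1.110000, -1.607413) = -0.120681
  k2 = f(1.220000, -1.620688) = -0.227553
  p ← -1.607413 + (0.11/2)·(-0.120681 + (-0.227553)) = -1.626566
p(1.22) ≈ -1.6266

-1.6266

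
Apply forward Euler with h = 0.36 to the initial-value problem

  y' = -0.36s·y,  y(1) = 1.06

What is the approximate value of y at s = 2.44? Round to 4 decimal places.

Euler: y_{n+1} = y_n + h·f(s_n, y_n).
s=1.000000, y=1.060000: f=-0.381600 → y ← 1.060000 + 0.36·(-0.381600) = 0.922624
s=1.360000, y=0.922624: f=-0.451717 → y ← 0.922624 + 0.36·(-0.451717) = 0.760006
s=1.720000, y=0.760006: f=-0.470596 → y ← 0.760006 + 0.36·(-0.470596) = 0.590592
s=2.080000, y=0.590592: f=-0.442235 → y ← 0.590592 + 0.36·(-0.442235) = 0.431387
y(2.44) ≈ 0.4314

0.4314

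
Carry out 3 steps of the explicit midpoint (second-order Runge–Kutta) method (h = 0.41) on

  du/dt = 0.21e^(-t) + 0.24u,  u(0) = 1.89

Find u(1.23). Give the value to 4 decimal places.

Midpoint: k1 = f(t_n, u_n); k2 = f(t_n + h/2, u_n + (h/2)·k1); u_{n+1} = u_n + h·k2.
t=0.000000, u=1.890000:
  k1 = f(0.000000, 1.890000) = 0.663600
  k2 = f(0.205000, 2.026038) = 0.657325
  u ← 1.890000 + 0.41·0.657325 = 2.159503
t=0.410000, u=2.159503:
  k1 = f(0.410000, 2.159503) = 0.657647
  k2 = f(0.615000, 2.294321) = 0.664172
  u ← 2.159503 + 0.41·0.664172 = 2.431814
t=0.820000, u=2.431814:
  k1 = f(0.820000, 2.431814) = 0.676126
  k2 = f(1.025000, 2.570419) = 0.692248
  u ← 2.431814 + 0.41·0.692248 = 2.715635
u(1.23) ≈ 2.7156

2.7156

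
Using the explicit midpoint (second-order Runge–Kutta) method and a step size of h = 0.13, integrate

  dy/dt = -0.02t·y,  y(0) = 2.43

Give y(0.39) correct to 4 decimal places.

Midpoint: k1 = f(t_n, y_n); k2 = f(t_n + h/2, y_n + (h/2)·k1); y_{n+1} = y_n + h·k2.
t=0.000000, y=2.430000:
  k1 = f(0.000000, 2.430000) = 0.000000
  k2 = f(0.065000, 2.430000) = -0.003159
  y ← 2.430000 + 0.13·(-0.003159) = 2.429589
t=0.130000, y=2.429589:
  k1 = f(0.130000, 2.429589) = -0.006317
  k2 = f(0.195000, 2.429179) = -0.009474
  y ← 2.429589 + 0.13·(-0.009474) = 2.428358
t=0.260000, y=2.428358:
  k1 = f(0.260000, 2.428358) = -0.012627
  k2 = f(0.325000, 2.427537) = -0.015779
  y ← 2.428358 + 0.13·(-0.015779) = 2.426306
y(0.39) ≈ 2.4263

2.4263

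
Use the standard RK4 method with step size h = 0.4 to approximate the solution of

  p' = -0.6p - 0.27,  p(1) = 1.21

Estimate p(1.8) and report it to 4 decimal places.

0.5772

RK4: k1 = f(t_n, p_n); k2 = f(t_n + h/2, p_n + (h/2)·k1); k3 = f(t_n + h/2, p_n + (h/2)·k2); k4 = f(t_n + h, p_n + h·k3); p_{n+1} = p_n + (h/6)·(k1 + 2k2 + 2k3 + k4).
t=1.000000, p=1.210000:
  k1 = f(1.000000, 1.210000) = -0.996000
  k2 = f(1.200000, 1.010800) = -0.876480
  k3 = f(1.200000, 1.034704) = -0.890822
  k4 = f(1.400000, 0.853671) = -0.782203
  p ← 1.210000 + (0.4/6)·(k1 + 2k2 + 2k3 + k4) = 0.855813
t=1.400000, p=0.855813:
  k1 = f(1.400000, 0.855813) = -0.783488
  k2 = f(1.600000, 0.699115) = -0.689469
  k3 = f(1.600000, 0.717919) = -0.700751
  k4 = f(1.800000, 0.575512) = -0.615307
  p ← 0.855813 + (0.4/6)·(k1 + 2k2 + 2k3 + k4) = 0.577197
p(1.8) ≈ 0.5772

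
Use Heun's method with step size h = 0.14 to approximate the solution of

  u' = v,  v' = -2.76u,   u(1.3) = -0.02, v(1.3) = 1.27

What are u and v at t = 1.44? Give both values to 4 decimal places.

Heun on (u,v): k1 = f(t_n, state_n); k2 = f(t_n + h, state_n + h·k1); state_{n+1} = state_n + (h/2)·(k1 + k2).
1.300000: (-0.020000, 1.270000)
  k1 = (1.270000, 0.055200)
  predictor → (0.157800, 1.277728)
  k2 = (1.277728, -0.435528)
  → (0.158341, 1.243377)
(u(1.44), v(1.44)) ≈ (0.1583, 1.2434)

0.1583, 1.2434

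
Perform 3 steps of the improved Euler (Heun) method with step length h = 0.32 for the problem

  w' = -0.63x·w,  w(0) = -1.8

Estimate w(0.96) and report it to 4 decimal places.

-1.3454

Heun: k1 = f(x_n, w_n); k2 = f(x_n + h, w_n + h·k1); w_{n+1} = w_n + (h/2)·(k1 + k2).
x=0.000000, w=-1.800000:
  k1 = f(0.000000, -1.800000) = 0.000000
  k2 = f(0.320000, -1.800000) = 0.362880
  w ← -1.800000 + (0.32/2)·(0.000000 + 0.362880) = -1.741939
x=0.320000, w=-1.741939:
  k1 = f(0.320000, -1.741939) = 0.351175
  k2 = f(0.640000, -1.629563) = 0.657040
  w ← -1.741939 + (0.32/2)·(0.351175 + 0.657040) = -1.580625
x=0.640000, w=-1.580625:
  k1 = f(0.640000, -1.580625) = 0.637308
  k2 = f(0.960000, -1.376686) = 0.832620
  w ← -1.580625 + (0.32/2)·(0.637308 + 0.832620) = -1.345436
w(0.96) ≈ -1.3454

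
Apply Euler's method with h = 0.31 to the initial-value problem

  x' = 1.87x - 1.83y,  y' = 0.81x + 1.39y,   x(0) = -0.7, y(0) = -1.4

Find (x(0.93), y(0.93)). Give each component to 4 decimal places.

2.9885, -4.3866

Euler on (x,y): x_{n+1} = x_n + h·x', y_{n+1} = y_n + h·y'.
0.000000: (-0.700000, -1.400000); f=(1.253000, -2.513000) → (-0.311570, -2.179030)
0.310000: (-0.311570, -2.179030); f=(3.404989, -3.281223) → (0.743977, -3.196209)
0.620000: (0.743977, -3.196209); f=(7.240299, -3.840110) → (2.988469, -4.386643)
(x(0.93), y(0.93)) ≈ (2.9885, -4.3866)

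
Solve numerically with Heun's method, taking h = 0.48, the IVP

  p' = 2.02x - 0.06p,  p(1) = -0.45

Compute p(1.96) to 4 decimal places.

Heun: k1 = f(x_n, p_n); k2 = f(x_n + h, p_n + h·k1); p_{n+1} = p_n + (h/2)·(k1 + k2).
x=1.000000, p=-0.450000:
  k1 = f(1.000000, -0.450000) = 2.047000
  k2 = f(1.480000, 0.532560) = 2.957646
  p ← -0.450000 + (0.48/2)·(2.047000 + 2.957646) = 0.751115
x=1.480000, p=0.751115:
  k1 = f(1.480000, 0.751115) = 2.944533
  k2 = f(1.960000, 2.164491) = 3.829331
  p ← 0.751115 + (0.48/2)·(2.944533 + 3.829331) = 2.376842
p(1.96) ≈ 2.3768

2.3768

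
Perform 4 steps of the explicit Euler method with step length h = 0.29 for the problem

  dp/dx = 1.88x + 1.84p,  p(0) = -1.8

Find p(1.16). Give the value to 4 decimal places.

Euler: p_{n+1} = p_n + h·f(x_n, p_n).
x=0.000000, p=-1.800000: f=-3.312000 → p ← -1.800000 + 0.29·(-3.312000) = -2.760480
x=0.290000, p=-2.760480: f=-4.534083 → p ← -2.760480 + 0.29·(-4.534083) = -4.075364
x=0.580000, p=-4.075364: f=-6.408270 → p ← -4.075364 + 0.29·(-6.408270) = -5.933762
x=0.870000, p=-5.933762: f=-9.282523 → p ← -5.933762 + 0.29·(-9.282523) = -8.625694
p(1.16) ≈ -8.6257

-8.6257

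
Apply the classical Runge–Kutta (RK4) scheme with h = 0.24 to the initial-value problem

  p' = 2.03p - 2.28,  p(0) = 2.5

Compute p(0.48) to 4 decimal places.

RK4: k1 = f(x_n, p_n); k2 = f(x_n + h/2, p_n + (h/2)·k1); k3 = f(x_n + h/2, p_n + (h/2)·k2); k4 = f(x_n + h, p_n + h·k3); p_{n+1} = p_n + (h/6)·(k1 + 2k2 + 2k3 + k4).
x=0.000000, p=2.500000:
  k1 = f(0.000000, 2.500000) = 2.795000
  k2 = f(0.120000, 2.835400) = 3.475862
  k3 = f(0.120000, 2.917103) = 3.641720
  k4 = f(0.240000, 3.374013) = 4.569246
  p ← 2.500000 + (0.24/6)·(k1 + 2k2 + 2k3 + k4) = 3.363976
x=0.240000, p=3.363976:
  k1 = f(0.240000, 3.363976) = 4.548872
  k2 = f(0.360000, 3.909841) = 5.656977
  k3 = f(0.360000, 4.042814) = 5.926912
  k4 = f(0.480000, 4.786435) = 7.436463
  p ← 3.363976 + (0.24/6)·(k1 + 2k2 + 2k3 + k4) = 4.770101
p(0.48) ≈ 4.7701

4.7701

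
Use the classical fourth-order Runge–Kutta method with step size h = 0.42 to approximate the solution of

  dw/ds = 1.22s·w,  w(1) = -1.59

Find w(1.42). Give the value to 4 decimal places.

RK4: k1 = f(s_n, w_n); k2 = f(s_n + h/2, w_n + (h/2)·k1); k3 = f(s_n + h/2, w_n + (h/2)·k2); k4 = f(s_n + h, w_n + h·k3); w_{n+1} = w_n + (h/6)·(k1 + 2k2 + 2k3 + k4).
s=1.000000, w=-1.590000:
  k1 = f(1.000000, -1.590000) = -1.939800
  k2 = f(1.210000, -1.997358) = -2.948500
  k3 = f(1.210000, -2.209185) = -3.261199
  k4 = f(1.420000, -2.959704) = -5.127390
  w ← -1.590000 + (0.42/6)·(k1 + 2k2 + 2k3 + k4) = -2.954061
w(1.42) ≈ -2.9541

-2.9541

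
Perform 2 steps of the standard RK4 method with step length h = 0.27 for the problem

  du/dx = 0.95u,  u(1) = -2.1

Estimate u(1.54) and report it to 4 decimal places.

RK4: k1 = f(x_n, u_n); k2 = f(x_n + h/2, u_n + (h/2)·k1); k3 = f(x_n + h/2, u_n + (h/2)·k2); k4 = f(x_n + h, u_n + h·k3); u_{n+1} = u_n + (h/6)·(k1 + 2k2 + 2k3 + k4).
x=1.000000, u=-2.100000:
  k1 = f(1.000000, -2.100000) = -1.995000
  k2 = f(1.135000, -2.369325) = -2.250859
  k3 = f(1.135000, -2.403866) = -2.283673
  k4 = f(1.270000, -2.716592) = -2.580762
  u ← -2.100000 + (0.27/6)·(k1 + 2k2 + 2k3 + k4) = -2.714017
x=1.270000, u=-2.714017:
  k1 = f(1.270000, -2.714017) = -2.578316
  k2 = f(1.405000, -3.062090) = -2.908985
  k3 = f(1.405000, -3.106730) = -2.951394
  k4 = f(1.540000, -3.510893) = -3.335349
  u ← -2.714017 + (0.27/6)·(k1 + 2k2 + 2k3 + k4) = -3.507566
u(1.54) ≈ -3.5076

-3.5076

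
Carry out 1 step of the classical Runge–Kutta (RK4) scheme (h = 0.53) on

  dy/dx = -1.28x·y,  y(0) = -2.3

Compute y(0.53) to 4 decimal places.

RK4: k1 = f(x_n, y_n); k2 = f(x_n + h/2, y_n + (h/2)·k1); k3 = f(x_n + h/2, y_n + (h/2)·k2); k4 = f(x_n + h, y_n + h·k3); y_{n+1} = y_n + (h/6)·(k1 + 2k2 + 2k3 + k4).
x=0.000000, y=-2.300000:
  k1 = f(0.000000, -2.300000) = 0.000000
  k2 = f(0.265000, -2.300000) = 0.780160
  k3 = f(0.265000, -2.093258) = 0.710033
  k4 = f(0.530000, -1.923683) = 1.305026
  y ← -2.300000 + (0.53/6)·(k1 + 2k2 + 2k3 + k4) = -1.921455
y(0.53) ≈ -1.9215

-1.9215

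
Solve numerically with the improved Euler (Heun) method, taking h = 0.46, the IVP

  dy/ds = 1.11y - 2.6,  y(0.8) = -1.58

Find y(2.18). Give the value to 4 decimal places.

Heun: k1 = f(s_n, y_n); k2 = f(s_n + h, y_n + h·k1); y_{n+1} = y_n + (h/2)·(k1 + k2).
s=0.800000, y=-1.580000:
  k1 = f(0.800000, -1.580000) = -4.353800
  k2 = f(1.260000, -3.582748) = -6.576850
  y ← -1.580000 + (0.46/2)·(-4.353800 + (-6.576850)) = -4.094050
s=1.260000, y=-4.094050:
  k1 = f(1.260000, -4.094050) = -7.144395
  k2 = f(1.720000, -7.380471) = -10.792323
  y ← -4.094050 + (0.46/2)·(-7.144395 + (-10.792323)) = -8.219495
s=1.720000, y=-8.219495:
  k1 = f(1.720000, -8.219495) = -11.723639
  k2 = f(2.180000, -13.612369) = -17.709729
  y ← -8.219495 + (0.46/2)·(-11.723639 + (-17.709729)) = -14.989169
y(2.18) ≈ -14.9892

-14.9892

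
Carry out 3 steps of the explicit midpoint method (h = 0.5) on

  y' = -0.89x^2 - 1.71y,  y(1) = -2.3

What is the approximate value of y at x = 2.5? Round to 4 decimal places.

-2.4067

Midpoint: k1 = f(x_n, y_n); k2 = f(x_n + h/2, y_n + (h/2)·k1); y_{n+1} = y_n + h·k2.
x=1.000000, y=-2.300000:
  k1 = f(1.000000, -2.300000) = 3.043000
  k2 = f(1.250000, -1.539250) = 1.241493
  y ← -2.300000 + 0.5·1.241493 = -1.679254
x=1.500000, y=-1.679254:
  k1 = f(1.500000, -1.679254) = 0.869024
  k2 = f(1.750000, -1.461998) = -0.225609
  y ← -1.679254 + 0.5·(-0.225609) = -1.792058
x=2.000000, y=-1.792058:
  k1 = f(2.000000, -1.792058) = -0.495581
  k2 = f(2.250000, -1.915953) = -1.229345
  y ← -1.792058 + 0.5·(-1.229345) = -2.406731
y(2.5) ≈ -2.4067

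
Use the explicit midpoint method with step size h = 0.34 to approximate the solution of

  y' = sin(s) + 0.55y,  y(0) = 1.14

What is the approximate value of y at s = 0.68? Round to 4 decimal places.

Midpoint: k1 = f(s_n, y_n); k2 = f(s_n + h/2, y_n + (h/2)·k1); y_{n+1} = y_n + h·k2.
s=0.000000, y=1.140000:
  k1 = f(0.000000, 1.140000) = 0.627000
  k2 = f(0.170000, 1.246590) = 0.854807
  y ← 1.140000 + 0.34·0.854807 = 1.430634
s=0.340000, y=1.430634:
  k1 = f(0.340000, 1.430634) = 1.120336
  k2 = f(0.510000, 1.621091) = 1.379778
  y ← 1.430634 + 0.34·1.379778 = 1.899759
y(0.68) ≈ 1.8998

1.8998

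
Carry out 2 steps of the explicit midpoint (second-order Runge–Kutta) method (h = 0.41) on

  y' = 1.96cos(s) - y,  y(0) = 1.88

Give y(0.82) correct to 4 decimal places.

Midpoint: k1 = f(s_n, y_n); k2 = f(s_n + h/2, y_n + (h/2)·k1); y_{n+1} = y_n + h·k2.
s=0.000000, y=1.880000:
  k1 = f(0.000000, 1.880000) = 0.080000
  k2 = f(0.205000, 1.896400) = 0.022560
  y ← 1.880000 + 0.41·0.022560 = 1.889249
s=0.410000, y=1.889249:
  k1 = f(0.410000, 1.889249) = -0.091693
  k2 = f(0.615000, 1.870452) = -0.269576
  y ← 1.889249 + 0.41·(-0.269576) = 1.778723
y(0.82) ≈ 1.7787

1.7787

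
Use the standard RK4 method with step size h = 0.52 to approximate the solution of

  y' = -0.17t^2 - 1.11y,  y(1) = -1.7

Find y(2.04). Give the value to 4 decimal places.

RK4: k1 = f(t_n, y_n); k2 = f(t_n + h/2, y_n + (h/2)·k1); k3 = f(t_n + h/2, y_n + (h/2)·k2); k4 = f(t_n + h, y_n + h·k3); y_{n+1} = y_n + (h/6)·(k1 + 2k2 + 2k3 + k4).
t=1.000000, y=-1.700000:
  k1 = f(1.000000, -1.700000) = 1.717000
  k2 = f(1.260000, -1.253580) = 1.121582
  k3 = f(1.260000, -1.408389) = 1.293419
  k4 = f(1.520000, -1.027422) = 0.747670
  y ← -1.700000 + (0.52/6)·(k1 + 2k2 + 2k3 + k4) = -1.067795
t=1.520000, y=-1.067795:
  k1 = f(1.520000, -1.067795) = 0.792484
  k2 = f(1.780000, -0.861749) = 0.417913
  k3 = f(1.780000, -0.959138) = 0.526015
  k4 = f(2.040000, -0.794267) = 0.174165
  y ← -1.067795 + (0.52/6)·(k1 + 2k2 + 2k3 + k4) = -0.820405
y(2.04) ≈ -0.8204

-0.8204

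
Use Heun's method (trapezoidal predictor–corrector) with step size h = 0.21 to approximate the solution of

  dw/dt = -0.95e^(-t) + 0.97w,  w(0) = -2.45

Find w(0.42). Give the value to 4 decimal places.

-4.0821

Heun: k1 = f(t_n, w_n); k2 = f(t_n + h, w_n + h·k1); w_{n+1} = w_n + (h/2)·(k1 + k2).
t=0.000000, w=-2.450000:
  k1 = f(0.000000, -2.450000) = -3.326500
  k2 = f(0.210000, -3.148565) = -3.824163
  w ← -2.450000 + (0.21/2)·(-3.326500 + (-3.824163)) = -3.200820
t=0.210000, w=-3.200820:
  k1 = f(0.210000, -3.200820) = -3.874850
  k2 = f(0.420000, -4.014538) = -4.518296
  w ← -3.200820 + (0.21/2)·(-3.874850 + (-4.518296)) = -4.082100
w(0.42) ≈ -4.0821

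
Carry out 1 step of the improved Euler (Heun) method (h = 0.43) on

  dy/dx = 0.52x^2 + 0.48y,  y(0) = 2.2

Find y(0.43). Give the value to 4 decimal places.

2.7216

Heun: k1 = f(x_n, y_n); k2 = f(x_n + h, y_n + h·k1); y_{n+1} = y_n + (h/2)·(k1 + k2).
x=0.000000, y=2.200000:
  k1 = f(0.000000, 2.200000) = 1.056000
  k2 = f(0.430000, 2.654080) = 1.370106
  y ← 2.200000 + (0.43/2)·(1.056000 + 1.370106) = 2.721613
y(0.43) ≈ 2.7216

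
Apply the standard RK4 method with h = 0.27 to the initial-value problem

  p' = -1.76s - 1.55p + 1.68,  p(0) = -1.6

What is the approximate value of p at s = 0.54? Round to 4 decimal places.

-0.2765

RK4: k1 = f(s_n, p_n); k2 = f(s_n + h/2, p_n + (h/2)·k1); k3 = f(s_n + h/2, p_n + (h/2)·k2); k4 = f(s_n + h, p_n + h·k3); p_{n+1} = p_n + (h/6)·(k1 + 2k2 + 2k3 + k4).
s=0.000000, p=-1.600000:
  k1 = f(0.000000, -1.600000) = 4.160000
  k2 = f(0.135000, -1.038400) = 3.051920
  k3 = f(0.135000, -1.187991) = 3.283786
  k4 = f(0.270000, -0.713378) = 2.310536
  p ← -1.600000 + (0.27/6)·(k1 + 2k2 + 2k3 + k4) = -0.738612
s=0.270000, p=-0.738612:
  k1 = f(0.270000, -0.738612) = 2.349649
  k2 = f(0.405000, -0.421410) = 1.620385
  k3 = f(0.405000, -0.519860) = 1.772984
  k4 = f(0.540000, -0.259907) = 1.132456
  p ← -0.738612 + (0.27/6)·(k1 + 2k2 + 2k3 + k4) = -0.276514
p(0.54) ≈ -0.2765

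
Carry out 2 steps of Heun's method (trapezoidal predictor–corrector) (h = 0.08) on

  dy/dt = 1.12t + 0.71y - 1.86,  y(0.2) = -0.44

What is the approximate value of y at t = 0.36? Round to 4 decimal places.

Heun: k1 = f(t_n, y_n); k2 = f(t_n + h, y_n + h·k1); y_{n+1} = y_n + (h/2)·(k1 + k2).
t=0.200000, y=-0.440000:
  k1 = f(0.200000, -0.440000) = -1.948400
  k2 = f(0.280000, -0.595872) = -1.969469
  y ← -0.440000 + (0.08/2)·(-1.948400 + (-1.969469)) = -0.596715
t=0.280000, y=-0.596715:
  k1 = f(0.280000, -0.596715) = -1.970067
  k2 = f(0.360000, -0.754320) = -1.992367
  y ← -0.596715 + (0.08/2)·(-1.970067 + (-1.992367)) = -0.755212
y(0.36) ≈ -0.7552

-0.7552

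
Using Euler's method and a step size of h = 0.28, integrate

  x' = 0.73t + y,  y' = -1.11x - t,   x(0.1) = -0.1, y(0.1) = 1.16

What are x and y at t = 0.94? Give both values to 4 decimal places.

Euler on (x,y): x_{n+1} = x_n + h·x', y_{n+1} = y_n + h·y'.
0.100000: (-0.100000, 1.160000); f=(1.233000, 0.011000) → (0.245240, 1.163080)
0.380000: (0.245240, 1.163080); f=(1.440480, -0.652216) → (0.648574, 0.980459)
0.660000: (0.648574, 0.980459); f=(1.462259, -1.379918) → (1.058007, 0.594082)
(x(0.94), y(0.94)) ≈ (1.0580, 0.5941)

1.0580, 0.5941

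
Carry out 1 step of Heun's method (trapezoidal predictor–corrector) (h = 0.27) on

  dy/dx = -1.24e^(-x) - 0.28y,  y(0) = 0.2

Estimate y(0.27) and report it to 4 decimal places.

-0.0971

Heun: k1 = f(x_n, y_n); k2 = f(x_n + h, y_n + h·k1); y_{n+1} = y_n + (h/2)·(k1 + k2).
x=0.000000, y=0.200000:
  k1 = f(0.000000, 0.200000) = -1.296000
  k2 = f(0.270000, -0.149920) = -0.904613
  y ← 0.200000 + (0.27/2)·(-1.296000 + (-0.904613)) = -0.097083
y(0.27) ≈ -0.0971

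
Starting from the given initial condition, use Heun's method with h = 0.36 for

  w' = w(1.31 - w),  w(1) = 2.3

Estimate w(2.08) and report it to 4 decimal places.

1.4956

Heun: k1 = f(x_n, w_n); k2 = f(x_n + h, w_n + h·k1); w_{n+1} = w_n + (h/2)·(k1 + k2).
x=1.000000, w=2.300000:
  k1 = f(1.000000, 2.300000) = -2.277000
  k2 = f(1.360000, 1.480280) = -0.252062
  w ← 2.300000 + (0.36/2)·(-2.277000 + (-0.252062)) = 1.844769
x=1.360000, w=1.844769:
  k1 = f(1.360000, 1.844769) = -0.986525
  k2 = f(1.720000, 1.489620) = -0.267565
  w ← 1.844769 + (0.36/2)·(-0.986525 + (-0.267565)) = 1.619033
x=1.720000, w=1.619033:
  k1 = f(1.720000, 1.619033) = -0.500334
  k2 = f(2.080000, 1.438912) = -0.185494
  w ← 1.619033 + (0.36/2)·(-0.500334 + (-0.185494)) = 1.495584
w(2.08) ≈ 1.4956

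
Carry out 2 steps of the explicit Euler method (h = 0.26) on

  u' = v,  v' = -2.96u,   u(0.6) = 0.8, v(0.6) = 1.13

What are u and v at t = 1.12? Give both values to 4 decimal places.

Euler on (u,v): u_{n+1} = u_n + h·u', v_{n+1} = v_n + h·v'.
0.600000: (0.800000, 1.130000); f=(1.130000, -2.368000) → (1.093800, 0.514320)
0.860000: (1.093800, 0.514320); f=(0.514320, -3.237648) → (1.227523, -0.327468)
(u(1.12), v(1.12)) ≈ (1.2275, -0.3275)

1.2275, -0.3275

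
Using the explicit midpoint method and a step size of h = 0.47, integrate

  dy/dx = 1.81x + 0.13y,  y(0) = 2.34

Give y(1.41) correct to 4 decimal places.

4.7108

Midpoint: k1 = f(x_n, y_n); k2 = f(x_n + h/2, y_n + (h/2)·k1); y_{n+1} = y_n + h·k2.
x=0.000000, y=2.340000:
  k1 = f(0.000000, 2.340000) = 0.304200
  k2 = f(0.235000, 2.411487) = 0.738843
  y ← 2.340000 + 0.47·0.738843 = 2.687256
x=0.470000, y=2.687256:
  k1 = f(0.470000, 2.687256) = 1.200043
  k2 = f(0.705000, 2.969267) = 1.662055
  y ← 2.687256 + 0.47·1.662055 = 3.468422
x=0.940000, y=3.468422:
  k1 = f(0.940000, 3.468422) = 2.152295
  k2 = f(1.175000, 3.974211) = 2.643397
  y ← 3.468422 + 0.47·2.643397 = 4.710819
y(1.41) ≈ 4.7108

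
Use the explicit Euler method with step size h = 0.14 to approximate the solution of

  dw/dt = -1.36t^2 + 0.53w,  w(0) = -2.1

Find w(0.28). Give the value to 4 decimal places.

-2.4269

Euler: w_{n+1} = w_n + h·f(t_n, w_n).
t=0.000000, w=-2.100000: f=-1.113000 → w ← -2.100000 + 0.14·(-1.113000) = -2.255820
t=0.140000, w=-2.255820: f=-1.222241 → w ← -2.255820 + 0.14·(-1.222241) = -2.426934
w(0.28) ≈ -2.4269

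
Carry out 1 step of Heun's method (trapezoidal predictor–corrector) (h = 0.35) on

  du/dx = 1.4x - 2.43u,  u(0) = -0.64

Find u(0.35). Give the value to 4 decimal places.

-0.2414

Heun: k1 = f(x_n, u_n); k2 = f(x_n + h, u_n + h·k1); u_{n+1} = u_n + (h/2)·(k1 + k2).
x=0.000000, u=-0.640000:
  k1 = f(0.000000, -0.640000) = 1.555200
  k2 = f(0.350000, -0.095680) = 0.722502
  u ← -0.640000 + (0.35/2)·(1.555200 + 0.722502) = -0.241402
u(0.35) ≈ -0.2414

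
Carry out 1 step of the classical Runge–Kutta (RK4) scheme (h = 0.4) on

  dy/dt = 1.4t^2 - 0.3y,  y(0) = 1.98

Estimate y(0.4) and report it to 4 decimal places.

1.7851

RK4: k1 = f(t_n, y_n); k2 = f(t_n + h/2, y_n + (h/2)·k1); k3 = f(t_n + h/2, y_n + (h/2)·k2); k4 = f(t_n + h, y_n + h·k3); y_{n+1} = y_n + (h/6)·(k1 + 2k2 + 2k3 + k4).
t=0.000000, y=1.980000:
  k1 = f(0.000000, 1.980000) = -0.594000
  k2 = f(0.200000, 1.861200) = -0.502360
  k3 = f(0.200000, 1.879528) = -0.507858
  k4 = f(0.400000, 1.776857) = -0.309057
  y ← 1.980000 + (0.4/6)·(k1 + 2k2 + 2k3 + k4) = 1.785100
y(0.4) ≈ 1.7851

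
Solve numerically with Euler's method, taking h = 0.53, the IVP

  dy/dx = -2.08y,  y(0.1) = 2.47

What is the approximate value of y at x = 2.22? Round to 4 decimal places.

0.0003

Euler: y_{n+1} = y_n + h·f(x_n, y_n).
x=0.100000, y=2.470000: f=-5.137600 → y ← 2.470000 + 0.53·(-5.137600) = -0.252928
x=0.630000, y=-0.252928: f=0.526090 → y ← -0.252928 + 0.53·0.526090 = 0.025900
x=1.160000, y=0.025900: f=-0.053872 → y ← 0.025900 + 0.53·(-0.053872) = -0.002652
x=1.690000, y=-0.002652: f=0.005516 → y ← -0.002652 + 0.53·0.005516 = 0.000272
y(2.22) ≈ 0.0003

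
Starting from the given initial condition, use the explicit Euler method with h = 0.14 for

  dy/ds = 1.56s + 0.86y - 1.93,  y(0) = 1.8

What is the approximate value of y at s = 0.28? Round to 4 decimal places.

Euler: y_{n+1} = y_n + h·f(s_n, y_n).
s=0.000000, y=1.800000: f=-0.382000 → y ← 1.800000 + 0.14·(-0.382000) = 1.746520
s=0.140000, y=1.746520: f=-0.209593 → y ← 1.746520 + 0.14·(-0.209593) = 1.717177
y(0.28) ≈ 1.7172

1.7172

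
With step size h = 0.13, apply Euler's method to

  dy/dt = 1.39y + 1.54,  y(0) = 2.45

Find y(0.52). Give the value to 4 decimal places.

5.8065

Euler: y_{n+1} = y_n + h·f(t_n, y_n).
t=0.000000, y=2.450000: f=4.945500 → y ← 2.450000 + 0.13·4.945500 = 3.092915
t=0.130000, y=3.092915: f=5.839152 → y ← 3.092915 + 0.13·5.839152 = 3.852005
t=0.260000, y=3.852005: f=6.894287 → y ← 3.852005 + 0.13·6.894287 = 4.748262
t=0.390000, y=4.748262: f=8.140084 → y ← 4.748262 + 0.13·8.140084 = 5.806473
y(0.52) ≈ 5.8065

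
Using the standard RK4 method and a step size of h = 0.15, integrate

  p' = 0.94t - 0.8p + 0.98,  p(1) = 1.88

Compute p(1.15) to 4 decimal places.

1.9490

RK4: k1 = f(t_n, p_n); k2 = f(t_n + h/2, p_n + (h/2)·k1); k3 = f(t_n + h/2, p_n + (h/2)·k2); k4 = f(t_n + h, p_n + h·k3); p_{n+1} = p_n + (h/6)·(k1 + 2k2 + 2k3 + k4).
t=1.000000, p=1.880000:
  k1 = f(1.000000, 1.880000) = 0.416000
  k2 = f(1.075000, 1.911200) = 0.461540
  k3 = f(1.075000, 1.914615) = 0.458808
  k4 = f(1.150000, 1.948821) = 0.501943
  p ← 1.880000 + (0.15/6)·(k1 + 2k2 + 2k3 + k4) = 1.948966
p(1.15) ≈ 1.9490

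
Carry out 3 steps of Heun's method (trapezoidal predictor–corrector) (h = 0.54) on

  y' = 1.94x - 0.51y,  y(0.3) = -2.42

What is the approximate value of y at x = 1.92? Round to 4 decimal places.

1.5729

Heun: k1 = f(x_n, y_n); k2 = f(x_n + h, y_n + h·k1); y_{n+1} = y_n + (h/2)·(k1 + k2).
x=0.300000, y=-2.420000:
  k1 = f(0.300000, -2.420000) = 1.816200
  k2 = f(0.840000, -1.439252) = 2.363619
  y ← -2.420000 + (0.54/2)·(1.816200 + 2.363619) = -1.291449
x=0.840000, y=-1.291449:
  k1 = f(0.840000, -1.291449) = 2.288239
  k2 = f(1.380000, -0.055800) = 2.705658
  y ← -1.291449 + (0.54/2)·(2.288239 + 2.705658) = 0.056903
x=1.380000, y=0.056903:
  k1 = f(1.380000, 0.056903) = 2.648179
  k2 = f(1.920000, 1.486920) = 2.966471
  y ← 0.056903 + (0.54/2)·(2.648179 + 2.966471) = 1.572859
y(1.92) ≈ 1.5729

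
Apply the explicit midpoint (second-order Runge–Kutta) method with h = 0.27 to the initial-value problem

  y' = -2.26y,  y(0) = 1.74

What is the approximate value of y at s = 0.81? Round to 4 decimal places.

Midpoint: k1 = f(s_n, y_n); k2 = f(s_n + h/2, y_n + (h/2)·k1); y_{n+1} = y_n + h·k2.
s=0.000000, y=1.740000:
  k1 = f(0.000000, 1.740000) = -3.932400
  k2 = f(0.135000, 1.209126) = -2.732625
  y ← 1.740000 + 0.27·(-2.732625) = 1.002191
s=0.270000, y=1.002191:
  k1 = f(0.270000, 1.002191) = -2.264952
  k2 = f(0.405000, 0.696423) = -1.573915
  y ← 1.002191 + 0.27·(-1.573915) = 0.577234
s=0.540000, y=0.577234:
  k1 = f(0.540000, 0.577234) = -1.304549
  k2 = f(0.675000, 0.401120) = -0.906531
  y ← 0.577234 + 0.27·(-0.906531) = 0.332471
y(0.81) ≈ 0.3325

0.3325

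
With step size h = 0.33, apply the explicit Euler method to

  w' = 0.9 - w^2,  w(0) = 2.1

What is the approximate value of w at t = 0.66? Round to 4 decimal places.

0.9461

Euler: w_{n+1} = w_n + h·f(t_n, w_n).
t=0.000000, w=2.100000: f=-3.510000 → w ← 2.100000 + 0.33·(-3.510000) = 0.941700
t=0.330000, w=0.941700: f=0.013201 → w ← 0.941700 + 0.33·0.013201 = 0.946056
w(0.66) ≈ 0.9461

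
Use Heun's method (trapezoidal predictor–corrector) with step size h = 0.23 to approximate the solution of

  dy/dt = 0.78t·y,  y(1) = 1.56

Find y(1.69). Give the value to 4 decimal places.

3.1960

Heun: k1 = f(t_n, y_n); k2 = f(t_n + h, y_n + h·k1); y_{n+1} = y_n + (h/2)·(k1 + k2).
t=1.000000, y=1.560000:
  k1 = f(1.000000, 1.560000) = 1.216800
  k2 = f(1.230000, 1.839864) = 1.765166
  y ← 1.560000 + (0.23/2)·(1.216800 + 1.765166) = 1.902926
t=1.230000, y=1.902926:
  k1 = f(1.230000, 1.902926) = 1.825667
  k2 = f(1.460000, 2.322829) = 2.645238
  y ← 1.902926 + (0.23/2)·(1.825667 + 2.645238) = 2.417080
t=1.460000, y=2.417080:
  k1 = f(1.460000, 2.417080) = 2.752571
  k2 = f(1.690000, 3.050171) = 4.020736
  y ← 2.417080 + (0.23/2)·(2.752571 + 4.020736) = 3.196010
y(1.69) ≈ 3.1960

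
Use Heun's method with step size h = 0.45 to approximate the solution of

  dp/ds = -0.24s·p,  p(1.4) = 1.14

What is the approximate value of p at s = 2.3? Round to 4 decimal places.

Heun: k1 = f(s_n, p_n); k2 = f(s_n + h, p_n + h·k1); p_{n+1} = p_n + (h/2)·(k1 + k2).
s=1.400000, p=1.140000:
  k1 = f(1.400000, 1.140000) = -0.383040
  k2 = f(1.850000, 0.967632) = -0.429629
  p ← 1.140000 + (0.45/2)·(-0.383040 + (-0.429629)) = 0.957150
s=1.850000, p=0.957150:
  k1 = f(1.850000, 0.957150) = -0.424974
  k2 = f(2.300000, 0.765911) = -0.422783
  p ← 0.957150 + (0.45/2)·(-0.424974 + (-0.422783)) = 0.766404
p(2.3) ≈ 0.7664

0.7664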